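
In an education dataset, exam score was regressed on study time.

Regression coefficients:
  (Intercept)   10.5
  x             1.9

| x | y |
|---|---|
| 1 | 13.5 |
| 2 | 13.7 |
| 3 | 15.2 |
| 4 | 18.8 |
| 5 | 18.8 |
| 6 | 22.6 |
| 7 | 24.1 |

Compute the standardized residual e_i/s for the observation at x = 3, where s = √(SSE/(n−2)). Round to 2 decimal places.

-0.99

x=1: ŷ = 10.5 + 1.9·1 = 12.4; e = 13.5 − 12.4 = 1.1
x=2: ŷ = 10.5 + 1.9·2 = 14.3; e = 13.7 − 14.3 = -0.6
x=3: ŷ = 10.5 + 1.9·3 = 16.2; e = 15.2 − 16.2 = -1
x=4: ŷ = 10.5 + 1.9·4 = 18.1; e = 18.8 − 18.1 = 0.7
x=5: ŷ = 10.5 + 1.9·5 = 20; e = 18.8 − 20 = -1.2
x=6: ŷ = 10.5 + 1.9·6 = 21.9; e = 22.6 − 21.9 = 0.7
x=7: ŷ = 10.5 + 1.9·7 = 23.8; e = 24.1 − 23.8 = 0.3
SSE = 1.21 + 0.36 + 1 + 0.49 + 1.44 + 0.49 + 0.09 = 5.08
s = √(5.08/5) = 1.00797
e/s = -1 / 1.00797 = -0.99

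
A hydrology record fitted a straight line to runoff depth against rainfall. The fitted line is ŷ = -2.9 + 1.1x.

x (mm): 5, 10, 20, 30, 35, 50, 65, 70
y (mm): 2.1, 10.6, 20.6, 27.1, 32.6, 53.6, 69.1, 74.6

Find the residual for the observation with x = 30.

e = -3

ŷ = -2.9 + 1.1·30 = 30.1
e = 27.1 − 30.1 = -3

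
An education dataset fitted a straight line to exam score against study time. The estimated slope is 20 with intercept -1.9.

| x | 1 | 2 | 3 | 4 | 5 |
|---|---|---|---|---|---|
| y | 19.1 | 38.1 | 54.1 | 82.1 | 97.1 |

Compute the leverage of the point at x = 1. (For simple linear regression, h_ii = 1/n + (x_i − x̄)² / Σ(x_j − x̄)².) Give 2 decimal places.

h = 0.60

x̄ = (1 + 2 + 3 + 4 + 5)/5 = 3
Σ(x − x̄)² = 4 + 1 + 0 + 1 + 4 = 10
h = 1/5 + (-2)²/10 = 0.2 + 0.4 = 0.60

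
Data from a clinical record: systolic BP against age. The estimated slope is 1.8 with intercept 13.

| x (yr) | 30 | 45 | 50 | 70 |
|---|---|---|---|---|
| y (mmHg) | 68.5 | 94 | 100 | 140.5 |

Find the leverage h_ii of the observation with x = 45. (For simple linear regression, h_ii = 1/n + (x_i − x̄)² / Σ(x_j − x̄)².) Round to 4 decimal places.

h = 0.2672

x̄ = (30 + 45 + 50 + 70)/4 = 48.75
Σ(x − x̄)² = 351.562 + 14.0625 + 1.5625 + 451.562 = 818.75
h = 1/4 + (-3.75)²/818.75 = 0.25 + 0.0171756 = 0.2672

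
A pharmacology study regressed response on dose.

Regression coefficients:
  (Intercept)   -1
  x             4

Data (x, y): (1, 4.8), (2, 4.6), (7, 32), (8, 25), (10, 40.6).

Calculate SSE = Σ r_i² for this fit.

x=1: ŷ = -1 + 4·1 = 3; r = 4.8 − 3 = 1.8
x=2: ŷ = -1 + 4·2 = 7; r = 4.6 − 7 = -2.4
x=7: ŷ = -1 + 4·7 = 27; r = 32 − 27 = 5
x=8: ŷ = -1 + 4·8 = 31; r = 25 − 31 = -6
x=10: ŷ = -1 + 4·10 = 39; r = 40.6 − 39 = 1.6
SSE = 3.24 + 5.76 + 25 + 36 + 2.56 = 72.56

SSE = 72.56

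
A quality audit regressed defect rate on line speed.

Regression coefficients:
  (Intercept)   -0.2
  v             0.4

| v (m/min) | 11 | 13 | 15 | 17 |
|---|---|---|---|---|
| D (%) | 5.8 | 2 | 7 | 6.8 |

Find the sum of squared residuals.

SSE = 13.04

v=11: ŷ = -0.2 + 0.4·11 = 4.2; r = 5.8 − 4.2 = 1.6
v=13: ŷ = -0.2 + 0.4·13 = 5; r = 2 − 5 = -3
v=15: ŷ = -0.2 + 0.4·15 = 5.8; r = 7 − 5.8 = 1.2
v=17: ŷ = -0.2 + 0.4·17 = 6.6; r = 6.8 − 6.6 = 0.2
SSE = 2.56 + 9 + 1.44 + 0.04 = 13.04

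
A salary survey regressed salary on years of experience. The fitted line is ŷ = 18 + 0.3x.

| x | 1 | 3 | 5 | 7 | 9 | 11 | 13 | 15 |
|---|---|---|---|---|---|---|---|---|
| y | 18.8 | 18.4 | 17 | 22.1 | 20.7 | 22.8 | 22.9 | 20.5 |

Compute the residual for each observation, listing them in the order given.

x=1: ŷ = 18 + 0.3·1 = 18.3; r = 18.8 − 18.3 = 0.5
x=3: ŷ = 18 + 0.3·3 = 18.9; r = 18.4 − 18.9 = -0.5
x=5: ŷ = 18 + 0.3·5 = 19.5; r = 17 − 19.5 = -2.5
x=7: ŷ = 18 + 0.3·7 = 20.1; r = 22.1 − 20.1 = 2
x=9: ŷ = 18 + 0.3·9 = 20.7; r = 20.7 − 20.7 = 0
x=11: ŷ = 18 + 0.3·11 = 21.3; r = 22.8 − 21.3 = 1.5
x=13: ŷ = 18 + 0.3·13 = 21.9; r = 22.9 − 21.9 = 1
x=15: ŷ = 18 + 0.3·15 = 22.5; r = 20.5 − 22.5 = -2

0.5, -0.5, -2.5, 2, 0, 1.5, 1, -2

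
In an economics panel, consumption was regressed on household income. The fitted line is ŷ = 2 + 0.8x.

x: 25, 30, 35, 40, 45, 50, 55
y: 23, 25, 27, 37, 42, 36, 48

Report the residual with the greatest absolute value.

r = -6

x=25: ŷ = 2 + 0.8·25 = 22; r = 23 − 22 = 1
x=30: ŷ = 2 + 0.8·30 = 26; r = 25 − 26 = -1
x=35: ŷ = 2 + 0.8·35 = 30; r = 27 − 30 = -3
x=40: ŷ = 2 + 0.8·40 = 34; r = 37 − 34 = 3
x=45: ŷ = 2 + 0.8·45 = 38; r = 42 − 38 = 4
x=50: ŷ = 2 + 0.8·50 = 42; r = 36 − 42 = -6
x=55: ŷ = 2 + 0.8·55 = 46; r = 48 − 46 = 2
Largest |r| is 6 at x = 50, residual -6.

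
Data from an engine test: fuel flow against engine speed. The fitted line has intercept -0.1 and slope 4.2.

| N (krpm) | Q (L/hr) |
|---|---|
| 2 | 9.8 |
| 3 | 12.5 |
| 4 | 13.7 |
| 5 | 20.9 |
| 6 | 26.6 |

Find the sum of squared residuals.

N=2: Q̂ = -0.1 + 4.2·2 = 8.3; e = 9.8 − 8.3 = 1.5
N=3: Q̂ = -0.1 + 4.2·3 = 12.5; e = 12.5 − 12.5 = 0
N=4: Q̂ = -0.1 + 4.2·4 = 16.7; e = 13.7 − 16.7 = -3
N=5: Q̂ = -0.1 + 4.2·5 = 20.9; e = 20.9 − 20.9 = 0
N=6: Q̂ = -0.1 + 4.2·6 = 25.1; e = 26.6 − 25.1 = 1.5
SSE = 2.25 + 0 + 9 + 0 + 2.25 = 13.5

SSE = 13.5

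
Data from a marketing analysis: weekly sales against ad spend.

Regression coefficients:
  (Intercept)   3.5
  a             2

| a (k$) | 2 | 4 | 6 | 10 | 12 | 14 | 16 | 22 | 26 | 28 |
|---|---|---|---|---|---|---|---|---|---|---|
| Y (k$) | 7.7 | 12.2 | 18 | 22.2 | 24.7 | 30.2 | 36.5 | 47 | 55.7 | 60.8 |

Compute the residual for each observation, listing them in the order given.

a=2: ŷ = 3.5 + 2·2 = 7.5; e = 7.7 − 7.5 = 0.2
a=4: ŷ = 3.5 + 2·4 = 11.5; e = 12.2 − 11.5 = 0.7
a=6: ŷ = 3.5 + 2·6 = 15.5; e = 18 − 15.5 = 2.5
a=10: ŷ = 3.5 + 2·10 = 23.5; e = 22.2 − 23.5 = -1.3
a=12: ŷ = 3.5 + 2·12 = 27.5; e = 24.7 − 27.5 = -2.8
a=14: ŷ = 3.5 + 2·14 = 31.5; e = 30.2 − 31.5 = -1.3
a=16: ŷ = 3.5 + 2·16 = 35.5; e = 36.5 − 35.5 = 1
a=22: ŷ = 3.5 + 2·22 = 47.5; e = 47 − 47.5 = -0.5
a=26: ŷ = 3.5 + 2·26 = 55.5; e = 55.7 − 55.5 = 0.2
a=28: ŷ = 3.5 + 2·28 = 59.5; e = 60.8 − 59.5 = 1.3

0.2, 0.7, 2.5, -1.3, -2.8, -1.3, 1, -0.5, 0.2, 1.3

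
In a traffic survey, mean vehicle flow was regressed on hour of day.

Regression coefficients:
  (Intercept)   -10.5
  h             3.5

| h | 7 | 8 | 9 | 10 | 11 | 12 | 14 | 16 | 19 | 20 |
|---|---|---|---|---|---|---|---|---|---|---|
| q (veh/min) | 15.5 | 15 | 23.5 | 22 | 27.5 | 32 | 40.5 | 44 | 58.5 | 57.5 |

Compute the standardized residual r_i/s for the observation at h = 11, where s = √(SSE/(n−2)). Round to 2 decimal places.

h=7: ŷ = -10.5 + 3.5·7 = 14; r = 15.5 − 14 = 1.5
h=8: ŷ = -10.5 + 3.5·8 = 17.5; r = 15 − 17.5 = -2.5
h=9: ŷ = -10.5 + 3.5·9 = 21; r = 23.5 − 21 = 2.5
h=10: ŷ = -10.5 + 3.5·10 = 24.5; r = 22 − 24.5 = -2.5
h=11: ŷ = -10.5 + 3.5·11 = 28; r = 27.5 − 28 = -0.5
h=12: ŷ = -10.5 + 3.5·12 = 31.5; r = 32 − 31.5 = 0.5
h=14: ŷ = -10.5 + 3.5·14 = 38.5; r = 40.5 − 38.5 = 2
h=16: ŷ = -10.5 + 3.5·16 = 45.5; r = 44 − 45.5 = -1.5
h=19: ŷ = -10.5 + 3.5·19 = 56; r = 58.5 − 56 = 2.5
h=20: ŷ = -10.5 + 3.5·20 = 59.5; r = 57.5 − 59.5 = -2
SSE = 2.25 + 6.25 + 6.25 + 6.25 + 0.25 + 0.25 + 4 + 2.25 + 6.25 + 4 = 38
s = √(38/8) = 2.17945
r/s = -0.5 / 2.17945 = -0.23

-0.23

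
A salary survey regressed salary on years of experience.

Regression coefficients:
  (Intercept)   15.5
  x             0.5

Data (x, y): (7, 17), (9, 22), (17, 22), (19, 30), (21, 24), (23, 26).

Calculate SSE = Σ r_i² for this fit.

SSE = 42

x=7: ŷ = 15.5 + 0.5·7 = 19; r = 17 − 19 = -2
x=9: ŷ = 15.5 + 0.5·9 = 20; r = 22 − 20 = 2
x=17: ŷ = 15.5 + 0.5·17 = 24; r = 22 − 24 = -2
x=19: ŷ = 15.5 + 0.5·19 = 25; r = 30 − 25 = 5
x=21: ŷ = 15.5 + 0.5·21 = 26; r = 24 − 26 = -2
x=23: ŷ = 15.5 + 0.5·23 = 27; r = 26 − 27 = -1
SSE = 4 + 4 + 4 + 25 + 4 + 1 = 42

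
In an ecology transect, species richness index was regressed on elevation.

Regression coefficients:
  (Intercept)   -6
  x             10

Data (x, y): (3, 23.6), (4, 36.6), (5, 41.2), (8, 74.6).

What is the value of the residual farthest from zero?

x=3: ŷ = -6 + 10·3 = 24; r = 23.6 − 24 = -0.4
x=4: ŷ = -6 + 10·4 = 34; r = 36.6 − 34 = 2.6
x=5: ŷ = -6 + 10·5 = 44; r = 41.2 − 44 = -2.8
x=8: ŷ = -6 + 10·8 = 74; r = 74.6 − 74 = 0.6
Largest |r| is 2.8 at x = 5, residual -2.8.

r = -2.8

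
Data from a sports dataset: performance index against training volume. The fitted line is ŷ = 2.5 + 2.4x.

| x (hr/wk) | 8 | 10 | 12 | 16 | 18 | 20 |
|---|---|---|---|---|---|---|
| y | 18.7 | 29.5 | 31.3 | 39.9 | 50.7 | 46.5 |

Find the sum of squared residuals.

x=8: ŷ = 2.5 + 2.4·8 = 21.7; r = 18.7 − 21.7 = -3
x=10: ŷ = 2.5 + 2.4·10 = 26.5; r = 29.5 − 26.5 = 3
x=12: ŷ = 2.5 + 2.4·12 = 31.3; r = 31.3 − 31.3 = 0
x=16: ŷ = 2.5 + 2.4·16 = 40.9; r = 39.9 − 40.9 = -1
x=18: ŷ = 2.5 + 2.4·18 = 45.7; r = 50.7 − 45.7 = 5
x=20: ŷ = 2.5 + 2.4·20 = 50.5; r = 46.5 − 50.5 = -4
SSE = 9 + 9 + 0 + 1 + 25 + 16 = 60

SSE = 60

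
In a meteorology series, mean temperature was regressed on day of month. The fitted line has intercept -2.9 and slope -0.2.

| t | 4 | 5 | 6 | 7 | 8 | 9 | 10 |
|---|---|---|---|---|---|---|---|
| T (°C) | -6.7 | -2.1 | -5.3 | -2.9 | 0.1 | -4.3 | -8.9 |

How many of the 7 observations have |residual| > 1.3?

t=4: T̂ = -2.9 − 0.2·4 = -3.7; r = -6.7 − (-3.7) = -3
t=5: T̂ = -2.9 − 0.2·5 = -3.9; r = -2.1 − (-3.9) = 1.8
t=6: T̂ = -2.9 − 0.2·6 = -4.1; r = -5.3 − (-4.1) = -1.2
t=7: T̂ = -2.9 − 0.2·7 = -4.3; r = -2.9 − (-4.3) = 1.4
t=8: T̂ = -2.9 − 0.2·8 = -4.5; r = 0.1 − (-4.5) = 4.6
t=9: T̂ = -2.9 − 0.2·9 = -4.7; r = -4.3 − (-4.7) = 0.4
t=10: T̂ = -2.9 − 0.2·10 = -4.9; r = -8.9 − (-4.9) = -4
|r| > 1.3: t=4 (|r|=3), t=5 (|r|=1.8), t=7 (|r|=1.4), t=8 (|r|=4.6), t=10 (|r|=4) → 5

5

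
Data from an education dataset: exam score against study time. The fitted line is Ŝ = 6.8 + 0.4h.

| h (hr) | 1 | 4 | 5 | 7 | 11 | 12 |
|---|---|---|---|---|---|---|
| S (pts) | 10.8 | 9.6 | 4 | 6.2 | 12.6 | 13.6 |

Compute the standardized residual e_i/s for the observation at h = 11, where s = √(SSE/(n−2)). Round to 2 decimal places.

0.38

h=1: Ŝ = 6.8 + 0.4·1 = 7.2; e = 10.8 − 7.2 = 3.6
h=4: Ŝ = 6.8 + 0.4·4 = 8.4; e = 9.6 − 8.4 = 1.2
h=5: Ŝ = 6.8 + 0.4·5 = 8.8; e = 4 − 8.8 = -4.8
h=7: Ŝ = 6.8 + 0.4·7 = 9.6; e = 6.2 − 9.6 = -3.4
h=11: Ŝ = 6.8 + 0.4·11 = 11.2; e = 12.6 − 11.2 = 1.4
h=12: Ŝ = 6.8 + 0.4·12 = 11.6; e = 13.6 − 11.6 = 2
SSE = 12.96 + 1.44 + 23.04 + 11.56 + 1.96 + 4 = 54.96
s = √(54.96/4) = 3.70675
e/s = 1.4 / 3.70675 = 0.38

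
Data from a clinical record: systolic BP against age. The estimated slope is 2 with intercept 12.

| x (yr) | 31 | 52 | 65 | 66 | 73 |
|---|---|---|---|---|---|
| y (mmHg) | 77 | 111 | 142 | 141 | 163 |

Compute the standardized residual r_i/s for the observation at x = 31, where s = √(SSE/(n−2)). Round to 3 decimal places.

x=31: ŷ = 12 + 2·31 = 74; r = 77 − 74 = 3
x=52: ŷ = 12 + 2·52 = 116; r = 111 − 116 = -5
x=65: ŷ = 12 + 2·65 = 142; r = 142 − 142 = 0
x=66: ŷ = 12 + 2·66 = 144; r = 141 − 144 = -3
x=73: ŷ = 12 + 2·73 = 158; r = 163 − 158 = 5
SSE = 9 + 25 + 0 + 9 + 25 = 68
s = √(68/3) = 4.76095
r/s = 3 / 4.76095 = 0.630

0.630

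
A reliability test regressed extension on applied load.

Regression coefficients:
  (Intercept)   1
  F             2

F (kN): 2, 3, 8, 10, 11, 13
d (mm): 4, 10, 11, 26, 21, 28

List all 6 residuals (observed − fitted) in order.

-1, 3, -6, 5, -2, 1

F=2: d̂ = 1 + 2·2 = 5; r = 4 − 5 = -1
F=3: d̂ = 1 + 2·3 = 7; r = 10 − 7 = 3
F=8: d̂ = 1 + 2·8 = 17; r = 11 − 17 = -6
F=10: d̂ = 1 + 2·10 = 21; r = 26 − 21 = 5
F=11: d̂ = 1 + 2·11 = 23; r = 21 − 23 = -2
F=13: d̂ = 1 + 2·13 = 27; r = 28 − 27 = 1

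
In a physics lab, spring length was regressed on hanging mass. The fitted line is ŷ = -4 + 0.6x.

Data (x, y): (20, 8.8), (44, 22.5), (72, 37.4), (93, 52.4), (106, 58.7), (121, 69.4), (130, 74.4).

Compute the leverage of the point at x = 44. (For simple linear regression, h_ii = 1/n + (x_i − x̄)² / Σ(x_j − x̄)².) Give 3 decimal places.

h = 0.302

x̄ = (20 + 44 + 72 + 93 + 106 + 121 + 130)/7 = 83.7143
Σ(x − x̄)² = 4059.51 + 1577.22 + 137.224 + 86.2245 + 496.653 + 1390.22 + 2142.37 = 9889.43
h = 1/7 + (-39.7143)²/9889.43 = 0.142857 + 0.159486 = 0.302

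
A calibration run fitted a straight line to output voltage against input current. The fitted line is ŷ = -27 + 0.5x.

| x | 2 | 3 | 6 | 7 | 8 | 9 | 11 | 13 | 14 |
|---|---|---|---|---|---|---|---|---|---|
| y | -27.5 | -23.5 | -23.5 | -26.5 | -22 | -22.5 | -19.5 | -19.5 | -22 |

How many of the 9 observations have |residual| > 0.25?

8

x=2: ŷ = -27 + 0.5·2 = -26; e = -27.5 − (-26) = -1.5
x=3: ŷ = -27 + 0.5·3 = -25.5; e = -23.5 − (-25.5) = 2
x=6: ŷ = -27 + 0.5·6 = -24; e = -23.5 − (-24) = 0.5
x=7: ŷ = -27 + 0.5·7 = -23.5; e = -26.5 − (-23.5) = -3
x=8: ŷ = -27 + 0.5·8 = -23; e = -22 − (-23) = 1
x=9: ŷ = -27 + 0.5·9 = -22.5; e = -22.5 − (-22.5) = 0
x=11: ŷ = -27 + 0.5·11 = -21.5; e = -19.5 − (-21.5) = 2
x=13: ŷ = -27 + 0.5·13 = -20.5; e = -19.5 − (-20.5) = 1
x=14: ŷ = -27 + 0.5·14 = -20; e = -22 − (-20) = -2
|e| > 0.25: x=2 (|e|=1.5), x=3 (|e|=2), x=6 (|e|=0.5), x=7 (|e|=3), x=8 (|e|=1), x=11 (|e|=2), x=13 (|e|=1), x=14 (|e|=2) → 8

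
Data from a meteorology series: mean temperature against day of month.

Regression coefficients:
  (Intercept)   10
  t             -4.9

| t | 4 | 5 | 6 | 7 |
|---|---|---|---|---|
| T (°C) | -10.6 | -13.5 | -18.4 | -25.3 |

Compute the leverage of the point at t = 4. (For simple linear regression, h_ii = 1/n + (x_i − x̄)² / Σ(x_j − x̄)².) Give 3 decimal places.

h = 0.700

t̄ = (4 + 5 + 6 + 7)/4 = 5.5
Σ(t − t̄)² = 2.25 + 0.25 + 0.25 + 2.25 = 5
h = 1/4 + (-1.5)²/5 = 0.25 + 0.45 = 0.700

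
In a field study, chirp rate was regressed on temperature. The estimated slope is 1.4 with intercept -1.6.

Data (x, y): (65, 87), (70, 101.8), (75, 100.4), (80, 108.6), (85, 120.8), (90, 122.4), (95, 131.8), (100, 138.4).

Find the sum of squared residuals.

x=65: ŷ = -1.6 + 1.4·65 = 89.4; r = 87 − 89.4 = -2.4
x=70: ŷ = -1.6 + 1.4·70 = 96.4; r = 101.8 − 96.4 = 5.4
x=75: ŷ = -1.6 + 1.4·75 = 103.4; r = 100.4 − 103.4 = -3
x=80: ŷ = -1.6 + 1.4·80 = 110.4; r = 108.6 − 110.4 = -1.8
x=85: ŷ = -1.6 + 1.4·85 = 117.4; r = 120.8 − 117.4 = 3.4
x=90: ŷ = -1.6 + 1.4·90 = 124.4; r = 122.4 − 124.4 = -2
x=95: ŷ = -1.6 + 1.4·95 = 131.4; r = 131.8 − 131.4 = 0.4
x=100: ŷ = -1.6 + 1.4·100 = 138.4; r = 138.4 − 138.4 = 0
SSE = 5.76 + 29.16 + 9 + 3.24 + 11.56 + 4 + 0.16 + 0 = 62.88

SSE = 62.88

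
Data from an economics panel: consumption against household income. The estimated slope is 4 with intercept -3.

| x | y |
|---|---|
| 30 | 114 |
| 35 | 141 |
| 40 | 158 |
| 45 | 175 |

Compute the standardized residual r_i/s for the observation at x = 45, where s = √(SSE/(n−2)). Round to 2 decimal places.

x=30: ŷ = -3 + 4·30 = 117; r = 114 − 117 = -3
x=35: ŷ = -3 + 4·35 = 137; r = 141 − 137 = 4
x=40: ŷ = -3 + 4·40 = 157; r = 158 − 157 = 1
x=45: ŷ = -3 + 4·45 = 177; r = 175 − 177 = -2
SSE = 9 + 16 + 1 + 4 = 30
s = √(30/2) = 3.87298
r/s = -2 / 3.87298 = -0.52

-0.52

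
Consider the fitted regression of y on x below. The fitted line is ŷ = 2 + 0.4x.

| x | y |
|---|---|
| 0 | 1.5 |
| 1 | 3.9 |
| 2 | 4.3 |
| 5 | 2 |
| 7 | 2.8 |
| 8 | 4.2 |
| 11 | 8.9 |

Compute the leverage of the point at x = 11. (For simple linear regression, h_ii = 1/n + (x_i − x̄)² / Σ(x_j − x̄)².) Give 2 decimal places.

x̄ = (0 + 1 + 2 + 5 + 7 + 8 + 11)/7 = 4.85714
Σ(x − x̄)² = 23.5918 + 14.8776 + 8.16327 + 0.0204082 + 4.59184 + 9.87755 + 37.7347 = 98.8571
h = 1/7 + (6.14286)²/98.8571 = 0.142857 + 0.381709 = 0.52

h = 0.52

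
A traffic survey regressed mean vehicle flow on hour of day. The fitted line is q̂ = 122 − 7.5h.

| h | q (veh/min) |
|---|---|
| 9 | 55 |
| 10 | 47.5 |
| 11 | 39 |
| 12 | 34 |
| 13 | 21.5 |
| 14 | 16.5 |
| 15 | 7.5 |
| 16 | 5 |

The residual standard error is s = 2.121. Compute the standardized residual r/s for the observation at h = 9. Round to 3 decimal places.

q̂ = 122 − 7.5·9 = 54.5
r = 55 − 54.5 = 0.5
r/s = 0.5 / 2.121 = 0.236

0.236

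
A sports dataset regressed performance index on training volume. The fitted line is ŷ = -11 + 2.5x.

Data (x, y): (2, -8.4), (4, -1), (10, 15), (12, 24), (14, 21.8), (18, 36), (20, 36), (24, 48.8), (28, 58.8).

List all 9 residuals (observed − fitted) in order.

-2.4, 0, 1, 5, -2.2, 2, -3, -0.2, -0.2

x=2: ŷ = -11 + 2.5·2 = -6; e = -8.4 − (-6) = -2.4
x=4: ŷ = -11 + 2.5·4 = -1; e = -1 − (-1) = 0
x=10: ŷ = -11 + 2.5·10 = 14; e = 15 − 14 = 1
x=12: ŷ = -11 + 2.5·12 = 19; e = 24 − 19 = 5
x=14: ŷ = -11 + 2.5·14 = 24; e = 21.8 − 24 = -2.2
x=18: ŷ = -11 + 2.5·18 = 34; e = 36 − 34 = 2
x=20: ŷ = -11 + 2.5·20 = 39; e = 36 − 39 = -3
x=24: ŷ = -11 + 2.5·24 = 49; e = 48.8 − 49 = -0.2
x=28: ŷ = -11 + 2.5·28 = 59; e = 58.8 − 59 = -0.2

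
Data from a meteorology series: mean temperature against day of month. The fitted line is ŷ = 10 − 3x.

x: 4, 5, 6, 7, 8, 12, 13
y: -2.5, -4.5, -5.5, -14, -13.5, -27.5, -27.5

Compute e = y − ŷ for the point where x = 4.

e = -0.5

ŷ = 10 − 3·4 = -2
e = -2.5 − (-2) = -0.5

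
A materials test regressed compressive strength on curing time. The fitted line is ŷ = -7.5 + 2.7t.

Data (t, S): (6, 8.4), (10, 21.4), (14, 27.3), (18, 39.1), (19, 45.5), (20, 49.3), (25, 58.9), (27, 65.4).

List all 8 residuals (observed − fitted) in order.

-0.3, 1.9, -3, -2, 1.7, 2.8, -1.1, 0

t=6: ŷ = -7.5 + 2.7·6 = 8.7; e = 8.4 − 8.7 = -0.3
t=10: ŷ = -7.5 + 2.7·10 = 19.5; e = 21.4 − 19.5 = 1.9
t=14: ŷ = -7.5 + 2.7·14 = 30.3; e = 27.3 − 30.3 = -3
t=18: ŷ = -7.5 + 2.7·18 = 41.1; e = 39.1 − 41.1 = -2
t=19: ŷ = -7.5 + 2.7·19 = 43.8; e = 45.5 − 43.8 = 1.7
t=20: ŷ = -7.5 + 2.7·20 = 46.5; e = 49.3 − 46.5 = 2.8
t=25: ŷ = -7.5 + 2.7·25 = 60; e = 58.9 − 60 = -1.1
t=27: ŷ = -7.5 + 2.7·27 = 65.4; e = 65.4 − 65.4 = 0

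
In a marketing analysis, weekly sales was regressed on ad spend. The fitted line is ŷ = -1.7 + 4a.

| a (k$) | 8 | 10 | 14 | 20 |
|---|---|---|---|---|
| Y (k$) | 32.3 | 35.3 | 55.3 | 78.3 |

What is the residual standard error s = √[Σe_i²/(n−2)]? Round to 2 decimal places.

s = 2.65

a=8: ŷ = -1.7 + 4·8 = 30.3; e = 32.3 − 30.3 = 2
a=10: ŷ = -1.7 + 4·10 = 38.3; e = 35.3 − 38.3 = -3
a=14: ŷ = -1.7 + 4·14 = 54.3; e = 55.3 − 54.3 = 1
a=20: ŷ = -1.7 + 4·20 = 78.3; e = 78.3 − 78.3 = 0
SSE = 4 + 9 + 1 + 0 = 14
s = √(14/2) = √7 ≈ 2.65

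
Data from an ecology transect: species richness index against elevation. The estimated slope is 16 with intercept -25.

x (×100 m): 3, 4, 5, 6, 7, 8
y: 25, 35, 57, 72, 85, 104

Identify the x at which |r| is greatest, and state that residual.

x=3: ŷ = -25 + 16·3 = 23; r = 25 − 23 = 2
x=4: ŷ = -25 + 16·4 = 39; r = 35 − 39 = -4
x=5: ŷ = -25 + 16·5 = 55; r = 57 − 55 = 2
x=6: ŷ = -25 + 16·6 = 71; r = 72 − 71 = 1
x=7: ŷ = -25 + 16·7 = 87; r = 85 − 87 = -2
x=8: ŷ = -25 + 16·8 = 103; r = 104 − 103 = 1
Largest |r| is 4 at x = 4, residual -4.

x = 4, r = -4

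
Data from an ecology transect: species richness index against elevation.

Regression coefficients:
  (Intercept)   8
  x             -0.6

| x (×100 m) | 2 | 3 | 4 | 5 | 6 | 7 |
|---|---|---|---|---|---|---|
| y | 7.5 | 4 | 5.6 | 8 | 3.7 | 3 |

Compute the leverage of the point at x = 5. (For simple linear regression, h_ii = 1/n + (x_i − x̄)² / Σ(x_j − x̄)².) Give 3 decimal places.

x̄ = (2 + 3 + 4 + 5 + 6 + 7)/6 = 4.5
Σ(x − x̄)² = 6.25 + 2.25 + 0.25 + 0.25 + 2.25 + 6.25 = 17.5
h = 1/6 + (0.5)²/17.5 = 0.166667 + 0.0142857 = 0.181

h = 0.181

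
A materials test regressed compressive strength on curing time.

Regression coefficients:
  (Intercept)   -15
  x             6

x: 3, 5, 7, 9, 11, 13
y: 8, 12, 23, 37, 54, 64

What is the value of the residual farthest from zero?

e = 5

x=3: ŷ = -15 + 6·3 = 3; e = 8 − 3 = 5
x=5: ŷ = -15 + 6·5 = 15; e = 12 − 15 = -3
x=7: ŷ = -15 + 6·7 = 27; e = 23 − 27 = -4
x=9: ŷ = -15 + 6·9 = 39; e = 37 − 39 = -2
x=11: ŷ = -15 + 6·11 = 51; e = 54 − 51 = 3
x=13: ŷ = -15 + 6·13 = 63; e = 64 − 63 = 1
Largest |e| is 5 at x = 3, residual 5.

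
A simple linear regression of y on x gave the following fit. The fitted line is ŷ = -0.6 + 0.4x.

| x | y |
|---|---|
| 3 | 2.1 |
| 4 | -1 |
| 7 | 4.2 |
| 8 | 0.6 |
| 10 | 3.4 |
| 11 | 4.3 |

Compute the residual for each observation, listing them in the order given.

1.5, -2, 2, -2, 0, 0.5

x=3: ŷ = -0.6 + 0.4·3 = 0.6; r = 2.1 − 0.6 = 1.5
x=4: ŷ = -0.6 + 0.4·4 = 1; r = -1 − 1 = -2
x=7: ŷ = -0.6 + 0.4·7 = 2.2; r = 4.2 − 2.2 = 2
x=8: ŷ = -0.6 + 0.4·8 = 2.6; r = 0.6 − 2.6 = -2
x=10: ŷ = -0.6 + 0.4·10 = 3.4; r = 3.4 − 3.4 = 0
x=11: ŷ = -0.6 + 0.4·11 = 3.8; r = 4.3 − 3.8 = 0.5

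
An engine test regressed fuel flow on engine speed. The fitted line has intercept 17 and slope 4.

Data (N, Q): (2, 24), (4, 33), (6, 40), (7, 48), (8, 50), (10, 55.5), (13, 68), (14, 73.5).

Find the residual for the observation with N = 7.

e = 3

ŷ = 17 + 4·7 = 45
e = 48 − 45 = 3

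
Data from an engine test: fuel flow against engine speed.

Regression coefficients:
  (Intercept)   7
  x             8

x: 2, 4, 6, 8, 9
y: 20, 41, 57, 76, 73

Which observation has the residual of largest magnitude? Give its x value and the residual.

x=2: ŷ = 7 + 8·2 = 23; r = 20 − 23 = -3
x=4: ŷ = 7 + 8·4 = 39; r = 41 − 39 = 2
x=6: ŷ = 7 + 8·6 = 55; r = 57 − 55 = 2
x=8: ŷ = 7 + 8·8 = 71; r = 76 − 71 = 5
x=9: ŷ = 7 + 8·9 = 79; r = 73 − 79 = -6
Largest |r| is 6 at x = 9, residual -6.

x = 9, r = -6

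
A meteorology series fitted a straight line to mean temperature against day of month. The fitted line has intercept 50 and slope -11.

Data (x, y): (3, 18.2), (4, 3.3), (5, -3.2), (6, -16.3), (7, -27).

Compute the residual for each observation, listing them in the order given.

x=3: ŷ = 50 − 11·3 = 17; r = 18.2 − 17 = 1.2
x=4: ŷ = 50 − 11·4 = 6; r = 3.3 − 6 = -2.7
x=5: ŷ = 50 − 11·5 = -5; r = -3.2 − (-5) = 1.8
x=6: ŷ = 50 − 11·6 = -16; r = -16.3 − (-16) = -0.3
x=7: ŷ = 50 − 11·7 = -27; r = -27 − (-27) = 0

1.2, -2.7, 1.8, -0.3, 0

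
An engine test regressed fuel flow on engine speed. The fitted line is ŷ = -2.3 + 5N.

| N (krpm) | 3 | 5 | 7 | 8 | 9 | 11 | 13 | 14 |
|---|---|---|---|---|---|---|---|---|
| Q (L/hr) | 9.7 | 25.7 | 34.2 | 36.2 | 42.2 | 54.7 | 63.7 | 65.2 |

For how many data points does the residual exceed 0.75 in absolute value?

7

N=3: ŷ = -2.3 + 5·3 = 12.7; e = 9.7 − 12.7 = -3
N=5: ŷ = -2.3 + 5·5 = 22.7; e = 25.7 − 22.7 = 3
N=7: ŷ = -2.3 + 5·7 = 32.7; e = 34.2 − 32.7 = 1.5
N=8: ŷ = -2.3 + 5·8 = 37.7; e = 36.2 − 37.7 = -1.5
N=9: ŷ = -2.3 + 5·9 = 42.7; e = 42.2 − 42.7 = -0.5
N=11: ŷ = -2.3 + 5·11 = 52.7; e = 54.7 − 52.7 = 2
N=13: ŷ = -2.3 + 5·13 = 62.7; e = 63.7 − 62.7 = 1
N=14: ŷ = -2.3 + 5·14 = 67.7; e = 65.2 − 67.7 = -2.5
|e| > 0.75: N=3 (|e|=3), N=5 (|e|=3), N=7 (|e|=1.5), N=8 (|e|=1.5), N=11 (|e|=2), N=13 (|e|=1), N=14 (|e|=2.5) → 7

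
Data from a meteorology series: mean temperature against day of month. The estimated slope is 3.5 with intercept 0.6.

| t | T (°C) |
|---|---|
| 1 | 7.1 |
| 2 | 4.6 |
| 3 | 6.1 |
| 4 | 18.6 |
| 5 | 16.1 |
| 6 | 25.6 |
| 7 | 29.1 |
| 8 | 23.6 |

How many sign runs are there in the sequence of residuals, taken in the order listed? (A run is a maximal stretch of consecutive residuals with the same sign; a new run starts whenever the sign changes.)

6 runs

t=1: ŷ = 0.6 + 3.5·1 = 4.1; e = 7.1 − 4.1 = 3
t=2: ŷ = 0.6 + 3.5·2 = 7.6; e = 4.6 − 7.6 = -3
t=3: ŷ = 0.6 + 3.5·3 = 11.1; e = 6.1 − 11.1 = -5
t=4: ŷ = 0.6 + 3.5·4 = 14.6; e = 18.6 − 14.6 = 4
t=5: ŷ = 0.6 + 3.5·5 = 18.1; e = 16.1 − 18.1 = -2
t=6: ŷ = 0.6 + 3.5·6 = 21.6; e = 25.6 − 21.6 = 4
t=7: ŷ = 0.6 + 3.5·7 = 25.1; e = 29.1 − 25.1 = 4
t=8: ŷ = 0.6 + 3.5·8 = 28.6; e = 23.6 − 28.6 = -5
Signs: + − − + − + + −
Runs: +×1, −×2, +×1, −×1, +×2, −×1 → 6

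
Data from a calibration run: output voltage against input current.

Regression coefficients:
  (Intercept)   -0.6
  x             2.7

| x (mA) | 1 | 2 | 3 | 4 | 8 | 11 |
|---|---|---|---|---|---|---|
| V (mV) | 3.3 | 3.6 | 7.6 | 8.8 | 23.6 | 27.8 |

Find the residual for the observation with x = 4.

r = -1.4

ŷ = -0.6 + 2.7·4 = 10.2
r = 8.8 − 10.2 = -1.4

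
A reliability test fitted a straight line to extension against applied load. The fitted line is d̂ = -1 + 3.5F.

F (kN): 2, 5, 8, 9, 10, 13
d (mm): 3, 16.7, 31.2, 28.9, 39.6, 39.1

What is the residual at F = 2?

d̂ = -1 + 3.5·2 = 6
r = 3 − 6 = -3

r = -3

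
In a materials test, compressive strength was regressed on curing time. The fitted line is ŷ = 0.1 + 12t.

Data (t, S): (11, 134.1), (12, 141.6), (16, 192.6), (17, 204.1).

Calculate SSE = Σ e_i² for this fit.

t=11: ŷ = 0.1 + 12·11 = 132.1; e = 134.1 − 132.1 = 2
t=12: ŷ = 0.1 + 12·12 = 144.1; e = 141.6 − 144.1 = -2.5
t=16: ŷ = 0.1 + 12·16 = 192.1; e = 192.6 − 192.1 = 0.5
t=17: ŷ = 0.1 + 12·17 = 204.1; e = 204.1 − 204.1 = 0
SSE = 4 + 6.25 + 0.25 + 0 = 10.5

SSE = 10.5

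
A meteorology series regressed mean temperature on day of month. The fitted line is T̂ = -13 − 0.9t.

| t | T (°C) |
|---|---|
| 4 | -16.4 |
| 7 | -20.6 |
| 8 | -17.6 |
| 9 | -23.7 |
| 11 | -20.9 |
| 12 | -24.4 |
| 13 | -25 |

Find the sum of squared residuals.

t=4: T̂ = -13 − 0.9·4 = -16.6; r = -16.4 − (-16.6) = 0.2
t=7: T̂ = -13 − 0.9·7 = -19.3; r = -20.6 − (-19.3) = -1.3
t=8: T̂ = -13 − 0.9·8 = -20.2; r = -17.6 − (-20.2) = 2.6
t=9: T̂ = -13 − 0.9·9 = -21.1; r = -23.7 − (-21.1) = -2.6
t=11: T̂ = -13 − 0.9·11 = -22.9; r = -20.9 − (-22.9) = 2
t=12: T̂ = -13 − 0.9·12 = -23.8; r = -24.4 − (-23.8) = -0.6
t=13: T̂ = -13 − 0.9·13 = -24.7; r = -25 − (-24.7) = -0.3
SSE = 0.04 + 1.69 + 6.76 + 6.76 + 4 + 0.36 + 0.09 = 19.7

SSE = 19.7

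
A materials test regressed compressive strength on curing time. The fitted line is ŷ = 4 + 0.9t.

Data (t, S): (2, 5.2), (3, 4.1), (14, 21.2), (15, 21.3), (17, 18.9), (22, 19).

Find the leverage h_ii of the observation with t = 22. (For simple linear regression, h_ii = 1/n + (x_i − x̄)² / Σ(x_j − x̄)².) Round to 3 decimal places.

t̄ = (2 + 3 + 14 + 15 + 17 + 22)/6 = 12.1667
Σ(t − t̄)² = 103.361 + 84.0278 + 3.36111 + 8.02778 + 23.3611 + 96.6944 = 318.833
h = 1/6 + (9.83333)²/318.833 = 0.166667 + 0.303276 = 0.470

h = 0.470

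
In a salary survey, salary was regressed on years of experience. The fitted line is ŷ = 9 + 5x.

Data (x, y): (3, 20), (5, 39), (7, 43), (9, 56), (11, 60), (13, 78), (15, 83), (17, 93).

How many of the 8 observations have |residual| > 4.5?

x=3: ŷ = 9 + 5·3 = 24; r = 20 − 24 = -4
x=5: ŷ = 9 + 5·5 = 34; r = 39 − 34 = 5
x=7: ŷ = 9 + 5·7 = 44; r = 43 − 44 = -1
x=9: ŷ = 9 + 5·9 = 54; r = 56 − 54 = 2
x=11: ŷ = 9 + 5·11 = 64; r = 60 − 64 = -4
x=13: ŷ = 9 + 5·13 = 74; r = 78 − 74 = 4
x=15: ŷ = 9 + 5·15 = 84; r = 83 − 84 = -1
x=17: ŷ = 9 + 5·17 = 94; r = 93 − 94 = -1
|r| > 4.5: x=5 (|r|=5) → 1

1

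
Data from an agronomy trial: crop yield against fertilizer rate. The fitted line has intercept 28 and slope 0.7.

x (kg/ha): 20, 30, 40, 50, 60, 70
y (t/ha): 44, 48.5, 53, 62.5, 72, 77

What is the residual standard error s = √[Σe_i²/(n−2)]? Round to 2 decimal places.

s = 2.09

x=20: ŷ = 28 + 0.7·20 = 42; e = 44 − 42 = 2
x=30: ŷ = 28 + 0.7·30 = 49; e = 48.5 − 49 = -0.5
x=40: ŷ = 28 + 0.7·40 = 56; e = 53 − 56 = -3
x=50: ŷ = 28 + 0.7·50 = 63; e = 62.5 − 63 = -0.5
x=60: ŷ = 28 + 0.7·60 = 70; e = 72 − 70 = 2
x=70: ŷ = 28 + 0.7·70 = 77; e = 77 − 77 = 0
SSE = 4 + 0.25 + 9 + 0.25 + 4 + 0 = 17.5
s = √(17.5/4) = √4.375 ≈ 2.09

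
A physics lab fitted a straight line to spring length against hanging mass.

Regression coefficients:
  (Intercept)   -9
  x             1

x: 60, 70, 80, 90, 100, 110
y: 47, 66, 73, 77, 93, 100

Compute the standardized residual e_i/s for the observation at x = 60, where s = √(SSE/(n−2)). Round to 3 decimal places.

x=60: ŷ = -9 + 60 = 51; e = 47 − 51 = -4
x=70: ŷ = -9 + 70 = 61; e = 66 − 61 = 5
x=80: ŷ = -9 + 80 = 71; e = 73 − 71 = 2
x=90: ŷ = -9 + 90 = 81; e = 77 − 81 = -4
x=100: ŷ = -9 + 100 = 91; e = 93 − 91 = 2
x=110: ŷ = -9 + 110 = 101; e = 100 − 101 = -1
SSE = 16 + 25 + 4 + 16 + 4 + 1 = 66
s = √(66/4) = 4.06202
e/s = -4 / 4.06202 = -0.985

-0.985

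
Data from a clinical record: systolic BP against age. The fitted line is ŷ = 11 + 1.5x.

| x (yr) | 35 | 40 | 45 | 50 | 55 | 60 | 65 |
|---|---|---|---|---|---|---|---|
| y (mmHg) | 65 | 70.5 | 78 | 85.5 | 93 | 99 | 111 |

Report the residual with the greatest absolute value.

r = 2.5

x=35: ŷ = 11 + 1.5·35 = 63.5; r = 65 − 63.5 = 1.5
x=40: ŷ = 11 + 1.5·40 = 71; r = 70.5 − 71 = -0.5
x=45: ŷ = 11 + 1.5·45 = 78.5; r = 78 − 78.5 = -0.5
x=50: ŷ = 11 + 1.5·50 = 86; r = 85.5 − 86 = -0.5
x=55: ŷ = 11 + 1.5·55 = 93.5; r = 93 − 93.5 = -0.5
x=60: ŷ = 11 + 1.5·60 = 101; r = 99 − 101 = -2
x=65: ŷ = 11 + 1.5·65 = 108.5; r = 111 − 108.5 = 2.5
Largest |r| is 2.5 at x = 65, residual 2.5.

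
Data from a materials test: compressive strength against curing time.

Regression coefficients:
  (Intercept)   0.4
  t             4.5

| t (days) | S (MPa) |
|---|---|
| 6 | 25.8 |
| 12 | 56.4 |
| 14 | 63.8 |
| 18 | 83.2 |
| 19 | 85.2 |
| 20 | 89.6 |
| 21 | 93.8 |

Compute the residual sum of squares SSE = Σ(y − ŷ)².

t=6: ŷ = 0.4 + 4.5·6 = 27.4; e = 25.8 − 27.4 = -1.6
t=12: ŷ = 0.4 + 4.5·12 = 54.4; e = 56.4 − 54.4 = 2
t=14: ŷ = 0.4 + 4.5·14 = 63.4; e = 63.8 − 63.4 = 0.4
t=18: ŷ = 0.4 + 4.5·18 = 81.4; e = 83.2 − 81.4 = 1.8
t=19: ŷ = 0.4 + 4.5·19 = 85.9; e = 85.2 − 85.9 = -0.7
t=20: ŷ = 0.4 + 4.5·20 = 90.4; e = 89.6 − 90.4 = -0.8
t=21: ŷ = 0.4 + 4.5·21 = 94.9; e = 93.8 − 94.9 = -1.1
SSE = 2.56 + 4 + 0.16 + 3.24 + 0.49 + 0.64 + 1.21 = 12.3

SSE = 12.3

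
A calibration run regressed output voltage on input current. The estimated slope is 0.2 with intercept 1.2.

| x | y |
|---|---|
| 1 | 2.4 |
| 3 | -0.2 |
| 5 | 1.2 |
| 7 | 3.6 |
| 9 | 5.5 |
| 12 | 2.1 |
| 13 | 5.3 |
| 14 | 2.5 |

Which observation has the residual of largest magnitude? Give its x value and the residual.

x = 9, r = 2.5

x=1: ŷ = 1.2 + 0.2·1 = 1.4; r = 2.4 − 1.4 = 1
x=3: ŷ = 1.2 + 0.2·3 = 1.8; r = -0.2 − 1.8 = -2
x=5: ŷ = 1.2 + 0.2·5 = 2.2; r = 1.2 − 2.2 = -1
x=7: ŷ = 1.2 + 0.2·7 = 2.6; r = 3.6 − 2.6 = 1
x=9: ŷ = 1.2 + 0.2·9 = 3; r = 5.5 − 3 = 2.5
x=12: ŷ = 1.2 + 0.2·12 = 3.6; r = 2.1 − 3.6 = -1.5
x=13: ŷ = 1.2 + 0.2·13 = 3.8; r = 5.3 − 3.8 = 1.5
x=14: ŷ = 1.2 + 0.2·14 = 4; r = 2.5 − 4 = -1.5
Largest |r| is 2.5 at x = 9, residual 2.5.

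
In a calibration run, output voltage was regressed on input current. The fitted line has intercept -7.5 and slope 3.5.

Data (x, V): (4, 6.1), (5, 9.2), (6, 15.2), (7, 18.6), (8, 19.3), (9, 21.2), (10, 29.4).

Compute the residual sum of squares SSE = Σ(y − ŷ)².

x=4: ŷ = -7.5 + 3.5·4 = 6.5; r = 6.1 − 6.5 = -0.4
x=5: ŷ = -7.5 + 3.5·5 = 10; r = 9.2 − 10 = -0.8
x=6: ŷ = -7.5 + 3.5·6 = 13.5; r = 15.2 − 13.5 = 1.7
x=7: ŷ = -7.5 + 3.5·7 = 17; r = 18.6 − 17 = 1.6
x=8: ŷ = -7.5 + 3.5·8 = 20.5; r = 19.3 − 20.5 = -1.2
x=9: ŷ = -7.5 + 3.5·9 = 24; r = 21.2 − 24 = -2.8
x=10: ŷ = -7.5 + 3.5·10 = 27.5; r = 29.4 − 27.5 = 1.9
SSE = 0.16 + 0.64 + 2.89 + 2.56 + 1.44 + 7.84 + 3.61 = 19.14

SSE = 19.14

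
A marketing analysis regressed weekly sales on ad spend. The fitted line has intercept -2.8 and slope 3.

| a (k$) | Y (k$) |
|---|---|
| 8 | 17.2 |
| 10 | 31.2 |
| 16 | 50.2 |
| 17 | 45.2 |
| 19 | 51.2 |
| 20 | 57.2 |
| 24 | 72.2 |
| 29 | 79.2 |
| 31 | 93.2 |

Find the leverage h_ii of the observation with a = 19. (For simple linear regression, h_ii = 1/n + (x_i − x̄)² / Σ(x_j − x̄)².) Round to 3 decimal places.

h = 0.111

ā = (8 + 10 + 16 + 17 + 19 + 20 + 24 + 29 + 31)/9 = 19.3333
Σ(a − ā)² = 128.444 + 87.1111 + 11.1111 + 5.44444 + 0.111111 + 0.444444 + 21.7778 + 93.4444 + 136.111 = 484
h = 1/9 + (-0.333333)²/484 = 0.111111 + 0.000229568 = 0.111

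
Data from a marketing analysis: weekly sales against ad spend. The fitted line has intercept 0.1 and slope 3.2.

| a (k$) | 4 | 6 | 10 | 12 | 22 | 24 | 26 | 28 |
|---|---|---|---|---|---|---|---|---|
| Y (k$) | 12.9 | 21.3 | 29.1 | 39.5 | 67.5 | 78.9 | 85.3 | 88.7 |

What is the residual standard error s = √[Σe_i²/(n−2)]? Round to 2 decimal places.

s = 2.31

a=4: Ŷ = 0.1 + 3.2·4 = 12.9; e = 12.9 − 12.9 = 0
a=6: Ŷ = 0.1 + 3.2·6 = 19.3; e = 21.3 − 19.3 = 2
a=10: Ŷ = 0.1 + 3.2·10 = 32.1; e = 29.1 − 32.1 = -3
a=12: Ŷ = 0.1 + 3.2·12 = 38.5; e = 39.5 − 38.5 = 1
a=22: Ŷ = 0.1 + 3.2·22 = 70.5; e = 67.5 − 70.5 = -3
a=24: Ŷ = 0.1 + 3.2·24 = 76.9; e = 78.9 − 76.9 = 2
a=26: Ŷ = 0.1 + 3.2·26 = 83.3; e = 85.3 − 83.3 = 2
a=28: Ŷ = 0.1 + 3.2·28 = 89.7; e = 88.7 − 89.7 = -1
SSE = 0 + 4 + 9 + 1 + 9 + 4 + 4 + 1 = 32
s = √(32/6) = √5.33333 ≈ 2.31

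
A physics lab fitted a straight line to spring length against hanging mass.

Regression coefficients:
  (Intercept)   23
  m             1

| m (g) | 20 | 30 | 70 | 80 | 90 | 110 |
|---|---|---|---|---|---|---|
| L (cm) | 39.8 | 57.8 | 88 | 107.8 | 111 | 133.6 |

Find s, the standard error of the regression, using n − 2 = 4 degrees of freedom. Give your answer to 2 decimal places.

m=20: ŷ = 23 + 20 = 43; r = 39.8 − 43 = -3.2
m=30: ŷ = 23 + 30 = 53; r = 57.8 − 53 = 4.8
m=70: ŷ = 23 + 70 = 93; r = 88 − 93 = -5
m=80: ŷ = 23 + 80 = 103; r = 107.8 − 103 = 4.8
m=90: ŷ = 23 + 90 = 113; r = 111 − 113 = -2
m=110: ŷ = 23 + 110 = 133; r = 133.6 − 133 = 0.6
SSE = 10.24 + 23.04 + 25 + 23.04 + 4 + 0.36 = 85.68
s = √(85.68/4) = √21.42 ≈ 4.63

s = 4.63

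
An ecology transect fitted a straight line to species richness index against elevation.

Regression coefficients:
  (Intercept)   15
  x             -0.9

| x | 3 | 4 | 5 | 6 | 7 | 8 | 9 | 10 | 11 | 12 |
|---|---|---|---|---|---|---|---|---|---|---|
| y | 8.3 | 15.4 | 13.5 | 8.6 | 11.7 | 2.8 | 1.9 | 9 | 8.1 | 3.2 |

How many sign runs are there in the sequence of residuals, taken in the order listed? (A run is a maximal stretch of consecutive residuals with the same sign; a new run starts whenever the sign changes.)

x=3: ŷ = 15 − 0.9·3 = 12.3; e = 8.3 − 12.3 = -4
x=4: ŷ = 15 − 0.9·4 = 11.4; e = 15.4 − 11.4 = 4
x=5: ŷ = 15 − 0.9·5 = 10.5; e = 13.5 − 10.5 = 3
x=6: ŷ = 15 − 0.9·6 = 9.6; e = 8.6 − 9.6 = -1
x=7: ŷ = 15 − 0.9·7 = 8.7; e = 11.7 − 8.7 = 3
x=8: ŷ = 15 − 0.9·8 = 7.8; e = 2.8 − 7.8 = -5
x=9: ŷ = 15 − 0.9·9 = 6.9; e = 1.9 − 6.9 = -5
x=10: ŷ = 15 − 0.9·10 = 6; e = 9 − 6 = 3
x=11: ŷ = 15 − 0.9·11 = 5.1; e = 8.1 − 5.1 = 3
x=12: ŷ = 15 − 0.9·12 = 4.2; e = 3.2 − 4.2 = -1
Signs: − + + − + − − + + −
Runs: −×1, +×2, −×1, +×1, −×2, +×2, −×1 → 7

7 runs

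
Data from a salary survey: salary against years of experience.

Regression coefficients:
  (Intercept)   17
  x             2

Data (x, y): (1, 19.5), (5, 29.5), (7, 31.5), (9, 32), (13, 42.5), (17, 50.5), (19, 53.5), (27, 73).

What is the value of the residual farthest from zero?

x=1: ŷ = 17 + 2·1 = 19; e = 19.5 − 19 = 0.5
x=5: ŷ = 17 + 2·5 = 27; e = 29.5 − 27 = 2.5
x=7: ŷ = 17 + 2·7 = 31; e = 31.5 − 31 = 0.5
x=9: ŷ = 17 + 2·9 = 35; e = 32 − 35 = -3
x=13: ŷ = 17 + 2·13 = 43; e = 42.5 − 43 = -0.5
x=17: ŷ = 17 + 2·17 = 51; e = 50.5 − 51 = -0.5
x=19: ŷ = 17 + 2·19 = 55; e = 53.5 − 55 = -1.5
x=27: ŷ = 17 + 2·27 = 71; e = 73 − 71 = 2
Largest |e| is 3 at x = 9, residual -3.

e = -3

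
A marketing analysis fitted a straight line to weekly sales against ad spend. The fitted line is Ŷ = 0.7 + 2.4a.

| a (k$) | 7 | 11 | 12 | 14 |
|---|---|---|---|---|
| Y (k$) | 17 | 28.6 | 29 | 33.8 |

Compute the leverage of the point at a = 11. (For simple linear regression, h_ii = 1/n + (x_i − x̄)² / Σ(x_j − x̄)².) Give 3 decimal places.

ā = (7 + 11 + 12 + 14)/4 = 11
Σ(a − ā)² = 16 + 0 + 1 + 9 = 26
h = 1/4 + (0)²/26 = 0.25 + 0 = 0.250

h = 0.250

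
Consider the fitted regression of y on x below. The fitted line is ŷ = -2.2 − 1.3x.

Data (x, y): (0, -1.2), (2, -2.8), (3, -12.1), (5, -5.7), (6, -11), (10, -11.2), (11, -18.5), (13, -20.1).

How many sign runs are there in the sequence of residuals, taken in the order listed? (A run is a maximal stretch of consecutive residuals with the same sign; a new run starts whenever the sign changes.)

x=0: ŷ = -2.2 − 1.3·0 = -2.2; e = -1.2 − (-2.2) = 1
x=2: ŷ = -2.2 − 1.3·2 = -4.8; e = -2.8 − (-4.8) = 2
x=3: ŷ = -2.2 − 1.3·3 = -6.1; e = -12.1 − (-6.1) = -6
x=5: ŷ = -2.2 − 1.3·5 = -8.7; e = -5.7 − (-8.7) = 3
x=6: ŷ = -2.2 − 1.3·6 = -10; e = -11 − (-10) = -1
x=10: ŷ = -2.2 − 1.3·10 = -15.2; e = -11.2 − (-15.2) = 4
x=11: ŷ = -2.2 − 1.3·11 = -16.5; e = -18.5 − (-16.5) = -2
x=13: ŷ = -2.2 − 1.3·13 = -19.1; e = -20.1 − (-19.1) = -1
Signs: + + − + − + − −
Runs: +×2, −×1, +×1, −×1, +×1, −×2 → 6

6 runs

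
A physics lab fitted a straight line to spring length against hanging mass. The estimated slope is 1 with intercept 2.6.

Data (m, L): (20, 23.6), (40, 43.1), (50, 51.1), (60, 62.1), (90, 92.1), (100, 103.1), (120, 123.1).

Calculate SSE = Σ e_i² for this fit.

SSE = 4.5

m=20: ŷ = 2.6 + 20 = 22.6; e = 23.6 − 22.6 = 1
m=40: ŷ = 2.6 + 40 = 42.6; e = 43.1 − 42.6 = 0.5
m=50: ŷ = 2.6 + 50 = 52.6; e = 51.1 − 52.6 = -1.5
m=60: ŷ = 2.6 + 60 = 62.6; e = 62.1 − 62.6 = -0.5
m=90: ŷ = 2.6 + 90 = 92.6; e = 92.1 − 92.6 = -0.5
m=100: ŷ = 2.6 + 100 = 102.6; e = 103.1 − 102.6 = 0.5
m=120: ŷ = 2.6 + 120 = 122.6; e = 123.1 − 122.6 = 0.5
SSE = 1 + 0.25 + 2.25 + 0.25 + 0.25 + 0.25 + 0.25 = 4.5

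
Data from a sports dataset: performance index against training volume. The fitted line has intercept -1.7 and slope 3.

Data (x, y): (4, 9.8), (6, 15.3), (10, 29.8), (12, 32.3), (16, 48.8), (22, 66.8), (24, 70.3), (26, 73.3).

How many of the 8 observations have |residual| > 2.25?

3

x=4: ŷ = -1.7 + 3·4 = 10.3; e = 9.8 − 10.3 = -0.5
x=6: ŷ = -1.7 + 3·6 = 16.3; e = 15.3 − 16.3 = -1
x=10: ŷ = -1.7 + 3·10 = 28.3; e = 29.8 − 28.3 = 1.5
x=12: ŷ = -1.7 + 3·12 = 34.3; e = 32.3 − 34.3 = -2
x=16: ŷ = -1.7 + 3·16 = 46.3; e = 48.8 − 46.3 = 2.5
x=22: ŷ = -1.7 + 3·22 = 64.3; e = 66.8 − 64.3 = 2.5
x=24: ŷ = -1.7 + 3·24 = 70.3; e = 70.3 − 70.3 = 0
x=26: ŷ = -1.7 + 3·26 = 76.3; e = 73.3 − 76.3 = -3
|e| > 2.25: x=16 (|e|=2.5), x=22 (|e|=2.5), x=26 (|e|=3) → 3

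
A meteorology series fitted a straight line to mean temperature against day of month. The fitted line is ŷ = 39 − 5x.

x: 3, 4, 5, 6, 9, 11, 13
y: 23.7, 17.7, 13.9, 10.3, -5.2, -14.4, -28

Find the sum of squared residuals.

x=3: ŷ = 39 − 5·3 = 24; e = 23.7 − 24 = -0.3
x=4: ŷ = 39 − 5·4 = 19; e = 17.7 − 19 = -1.3
x=5: ŷ = 39 − 5·5 = 14; e = 13.9 − 14 = -0.1
x=6: ŷ = 39 − 5·6 = 9; e = 10.3 − 9 = 1.3
x=9: ŷ = 39 − 5·9 = -6; e = -5.2 − (-6) = 0.8
x=11: ŷ = 39 − 5·11 = -16; e = -14.4 − (-16) = 1.6
x=13: ŷ = 39 − 5·13 = -26; e = -28 − (-26) = -2
SSE = 0.09 + 1.69 + 0.01 + 1.69 + 0.64 + 2.56 + 4 = 10.68

SSE = 10.68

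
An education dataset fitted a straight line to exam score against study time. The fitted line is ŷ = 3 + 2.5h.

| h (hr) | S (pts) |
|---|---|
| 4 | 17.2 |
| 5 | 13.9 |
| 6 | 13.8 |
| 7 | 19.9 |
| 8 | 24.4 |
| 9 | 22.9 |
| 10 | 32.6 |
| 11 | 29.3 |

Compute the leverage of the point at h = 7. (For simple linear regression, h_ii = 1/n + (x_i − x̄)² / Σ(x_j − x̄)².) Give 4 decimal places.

h̄ = (4 + 5 + 6 + 7 + 8 + 9 + 10 + 11)/8 = 7.5
Σ(h − h̄)² = 12.25 + 6.25 + 2.25 + 0.25 + 0.25 + 2.25 + 6.25 + 12.25 = 42
h = 1/8 + (-0.5)²/42 = 0.125 + 0.00595238 = 0.1310

h = 0.1310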